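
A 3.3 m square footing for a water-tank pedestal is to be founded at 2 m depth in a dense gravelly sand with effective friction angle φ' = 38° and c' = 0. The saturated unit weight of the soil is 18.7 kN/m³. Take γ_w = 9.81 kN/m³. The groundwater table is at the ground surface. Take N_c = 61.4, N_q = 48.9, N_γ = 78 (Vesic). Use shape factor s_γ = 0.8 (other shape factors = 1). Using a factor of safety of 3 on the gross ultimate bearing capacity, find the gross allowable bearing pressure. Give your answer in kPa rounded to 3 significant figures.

With the water table at the surface the whole profile is submerged: γ' = 18.7 − 9.81 = 8.89 kN/m³, so q = γ'·D_f = 17.78 kPa; the same γ' applies in the ½γBN_γ term.
q_ult = q·N_q + 0.5·γ·B·N_γ·s_γ
     = 17.78 × 48.9 + 0.5 × 8.89 × 3.3 × 78 × 0.8
     = 869.44 + 915.31 = 1784.8 kPa.
q_all = 1784.8 / 3 = 594.92 kPa.

q_all ≈ 595 kPa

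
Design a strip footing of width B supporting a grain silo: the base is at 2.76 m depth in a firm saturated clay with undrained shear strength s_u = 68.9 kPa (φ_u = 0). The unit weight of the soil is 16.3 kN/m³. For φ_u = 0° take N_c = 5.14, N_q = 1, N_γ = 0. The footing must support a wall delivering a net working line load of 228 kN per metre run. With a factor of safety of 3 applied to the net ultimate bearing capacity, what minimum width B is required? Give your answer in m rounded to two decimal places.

B = 1.93 m

q = γ·D_f = 16.3 × 2.76 = 44.988 kPa.
c·N_c = 68.9 × 5.14 = 354.15 kPa
q·N_q = 44.988 × 1 = 44.988 kPa
q_ult = 354.15 + 44.988 = 399.13 kPa.
For φ = 0 the ½γBN_γ term vanishes, so q_ult is independent of B. q_net = 399.13 − 44.988 = 354.15 kPa; q_all(net) = 354.15/3 = 118.05 kPa.
Required width B = w / q_all(net) = 228 / 118.05 = 1.931 m.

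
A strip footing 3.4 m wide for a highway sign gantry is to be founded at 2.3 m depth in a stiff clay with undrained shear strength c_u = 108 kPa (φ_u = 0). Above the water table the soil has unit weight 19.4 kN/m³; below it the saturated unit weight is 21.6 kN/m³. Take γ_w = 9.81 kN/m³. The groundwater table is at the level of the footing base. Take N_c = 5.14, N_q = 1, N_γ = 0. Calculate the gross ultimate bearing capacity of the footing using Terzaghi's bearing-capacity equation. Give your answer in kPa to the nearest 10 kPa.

Overburden at base level: q = 19.4 × 2.3 = 44.62 kPa.
Cohesion term c·N_c = 108 × 5.14 = 555.12 kPa; surcharge term q·N_q = 44.62 × 1 = 44.62 kPa.
q_ult = 555.12 + 44.62 = 599.74 kPa.

q_ult ≈ 600 kPa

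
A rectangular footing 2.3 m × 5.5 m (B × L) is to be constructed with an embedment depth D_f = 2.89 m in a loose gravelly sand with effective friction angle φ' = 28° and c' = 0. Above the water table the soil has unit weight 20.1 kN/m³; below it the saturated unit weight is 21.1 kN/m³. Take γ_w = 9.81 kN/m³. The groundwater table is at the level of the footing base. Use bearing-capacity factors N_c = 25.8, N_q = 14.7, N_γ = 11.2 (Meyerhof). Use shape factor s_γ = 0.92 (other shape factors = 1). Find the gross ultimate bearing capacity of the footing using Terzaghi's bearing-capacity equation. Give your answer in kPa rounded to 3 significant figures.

q_ult ≈ 988 kPa

Effective surcharge at the founding depth q = γ·D_f = 20.1 × 2.89 = 58.089 kPa.
The water table coincides with the base, so in the self-weight term γ → γ' = 11.29 kN/m³.
q_ult = q·N_q + 0.5·γ·B·N_γ·s_γ
     = 58.089 × 14.7 + 0.5 × 11.29 × 2.3 × 11.2 × 0.92
     = 853.91 + 133.78 = 987.69 kPa.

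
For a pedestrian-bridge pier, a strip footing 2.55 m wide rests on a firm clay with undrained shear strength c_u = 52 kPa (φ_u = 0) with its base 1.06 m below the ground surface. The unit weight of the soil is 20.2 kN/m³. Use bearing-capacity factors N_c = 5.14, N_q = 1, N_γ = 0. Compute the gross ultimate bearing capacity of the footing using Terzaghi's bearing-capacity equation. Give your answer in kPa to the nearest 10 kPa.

q_ult ≈ 290 kPa

Effective surcharge at the founding depth q = γ·D_f = 20.2 × 1.06 = 21.412 kPa.
q_ult = c·N_c + q·N_q
     = 52 × 5.14 + 21.412 × 1
     = 267.28 + 21.412 = 288.69 kPa.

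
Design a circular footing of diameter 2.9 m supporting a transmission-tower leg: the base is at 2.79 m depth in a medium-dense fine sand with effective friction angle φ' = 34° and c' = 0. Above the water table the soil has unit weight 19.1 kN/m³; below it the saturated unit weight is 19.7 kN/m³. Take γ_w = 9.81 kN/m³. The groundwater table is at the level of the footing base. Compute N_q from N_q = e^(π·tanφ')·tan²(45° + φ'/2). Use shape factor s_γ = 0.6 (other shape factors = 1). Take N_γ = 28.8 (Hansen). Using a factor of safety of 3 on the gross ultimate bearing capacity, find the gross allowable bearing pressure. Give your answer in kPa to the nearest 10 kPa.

N_q = e^(π·tan34°)·tan²(62°) = 29.44.
q = γ·D_f = 19.1 × 2.79 = 53.289 kPa.
For the ½γBN_γ term take γ' = 19.7 − 9.81 = 9.89 kN/m³ (soil below base is submerged).
q·N_q = 53.289 × 29.44 = 1568.8 kPa
0.5·γ·B·N_γ·s_γ = 0.5 × 9.89 × 2.9 × 28.8 × 0.6 = 247.8 kPa
q_ult = 1568.8 + 247.8 = 1816.6 kPa.
q_all = 1816.6 / 3 = 605.54 kPa.

q_all ≈ 610 kPa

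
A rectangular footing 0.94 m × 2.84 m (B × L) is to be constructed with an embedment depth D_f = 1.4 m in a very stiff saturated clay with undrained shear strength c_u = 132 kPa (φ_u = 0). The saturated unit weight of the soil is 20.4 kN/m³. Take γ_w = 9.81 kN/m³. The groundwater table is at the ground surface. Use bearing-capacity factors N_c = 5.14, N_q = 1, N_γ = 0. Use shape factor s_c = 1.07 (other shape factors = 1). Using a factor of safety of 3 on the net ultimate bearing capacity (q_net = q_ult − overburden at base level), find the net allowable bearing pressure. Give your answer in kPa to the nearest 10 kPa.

γ' = 20.4 − 9.81 = 10.59 kN/m³ (submerged throughout). q = 10.59 × 1.4 = 14.826 kPa.
c·N_c·s_c = 132 × 5.14 × 1.07 = 725.97 kPa
q·N_q = 14.826 × 1 = 14.826 kPa
q_ult = 725.97 + 14.826 = 740.8 kPa.
q_net = 740.8 − 14.826 = 725.97 kPa.
q_all(net) = 725.97 / 3 = 241.99 kPa.

q_all(net) ≈ 240 kPa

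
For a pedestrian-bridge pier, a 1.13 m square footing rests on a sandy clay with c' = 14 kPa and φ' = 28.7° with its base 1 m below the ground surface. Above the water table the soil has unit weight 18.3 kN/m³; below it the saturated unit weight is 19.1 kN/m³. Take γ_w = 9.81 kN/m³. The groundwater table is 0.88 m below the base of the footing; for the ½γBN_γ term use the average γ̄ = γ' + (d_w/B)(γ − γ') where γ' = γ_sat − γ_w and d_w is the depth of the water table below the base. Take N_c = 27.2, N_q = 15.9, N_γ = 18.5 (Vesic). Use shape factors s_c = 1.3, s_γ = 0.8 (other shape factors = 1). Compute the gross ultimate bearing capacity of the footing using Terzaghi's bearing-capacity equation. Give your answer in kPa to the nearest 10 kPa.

q_ult ≈ 920 kPa

Overburden at base level: q = 18.3 × 1 = 18.3 kPa.
The water table is 0.88 m below the base (< B = 1.13 m), so the ½γBN_γ term uses γ̄ = γ' + (d_w/B)(γ − γ') = 9.29 + (0.88/1.13)(18.3 − 9.29) = 16.307 kN/m³.
Cohesion term c·N_c·s_c = 14 × 27.2 × 1.3 = 495.04 kPa; surcharge term q·N_q = 18.3 × 15.9 = 290.97 kPa; self-weight term 0.5·γ·B·N_γ·s_γ = 0.5 × 16.307 × 1.13 × 18.5 × 0.8 = 136.36 kPa.
q_ult = 495.04 + 290.97 + 136.36 = 922.37 kPa.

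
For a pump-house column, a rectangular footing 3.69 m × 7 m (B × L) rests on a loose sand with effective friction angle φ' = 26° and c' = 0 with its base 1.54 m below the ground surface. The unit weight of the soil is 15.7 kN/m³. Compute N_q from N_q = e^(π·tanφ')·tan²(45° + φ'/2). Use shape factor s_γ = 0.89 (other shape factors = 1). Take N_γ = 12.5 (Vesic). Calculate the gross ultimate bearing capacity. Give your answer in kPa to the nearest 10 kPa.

q_ult ≈ 610 kPa

tan26° = 0.4877, so N_q = e^(π×0.4877)·tan²(58°) = 4.629 × 2.561 = 11.85.
Overburden at base level: q = 15.7 × 1.54 = 24.178 kPa.
Surcharge term q·N_q = 24.178 × 11.854 = 286.61 kPa; self-weight term 0.5·γ·B·N_γ·s_γ = 0.5 × 15.7 × 3.69 × 12.5 × 0.89 = 322.25 kPa.
q_ult = 286.61 + 322.25 = 608.86 kPa.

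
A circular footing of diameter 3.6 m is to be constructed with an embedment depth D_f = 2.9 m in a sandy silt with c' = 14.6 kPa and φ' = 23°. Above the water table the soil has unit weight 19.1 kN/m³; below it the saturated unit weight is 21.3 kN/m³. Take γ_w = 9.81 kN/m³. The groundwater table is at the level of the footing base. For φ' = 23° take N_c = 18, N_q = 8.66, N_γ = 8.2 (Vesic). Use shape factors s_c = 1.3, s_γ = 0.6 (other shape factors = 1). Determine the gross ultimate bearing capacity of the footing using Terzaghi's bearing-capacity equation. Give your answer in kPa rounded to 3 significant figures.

q_ult ≈ 923 kPa

q = γ·D_f = 19.1 × 2.9 = 55.39 kPa.
For the ½γBN_γ term take γ' = 21.3 − 9.81 = 11.49 kN/m³ (soil below base is submerged).
c·N_c·s_c = 14.6 × 18 × 1.3 = 341.64 kPa
q·N_q = 55.39 × 8.66 = 479.68 kPa
0.5·γ·B·N_γ·s_γ = 0.5 × 11.49 × 3.6 × 8.2 × 0.6 = 101.76 kPa
q_ult = 341.64 + 479.68 + 101.76 = 923.07 kPa.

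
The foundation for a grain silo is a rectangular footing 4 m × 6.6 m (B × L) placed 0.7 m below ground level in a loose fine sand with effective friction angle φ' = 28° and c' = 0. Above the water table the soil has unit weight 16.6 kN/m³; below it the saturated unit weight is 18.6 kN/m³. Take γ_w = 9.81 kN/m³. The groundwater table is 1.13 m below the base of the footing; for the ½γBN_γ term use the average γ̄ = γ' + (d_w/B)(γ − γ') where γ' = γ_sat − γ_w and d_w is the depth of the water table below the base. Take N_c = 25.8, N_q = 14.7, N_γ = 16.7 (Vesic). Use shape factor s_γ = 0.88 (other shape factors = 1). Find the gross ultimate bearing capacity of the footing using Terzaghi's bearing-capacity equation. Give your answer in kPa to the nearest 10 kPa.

Effective surcharge at the founding depth q = γ·D_f = 16.6 × 0.7 = 11.62 kPa.
With d_w = 1.13 m < B, γ̄ = 8.79 + (1.13/4) × (16.6 − 8.79) = 10.996 kN/m³.
q_ult = q·N_q + 0.5·γ·B·N_γ·s_γ
     = 11.62 × 14.7 + 0.5 × 10.996 × 4 × 16.7 × 0.88
     = 170.81 + 323.2 = 494.02 kPa.

q_ult ≈ 490 kPa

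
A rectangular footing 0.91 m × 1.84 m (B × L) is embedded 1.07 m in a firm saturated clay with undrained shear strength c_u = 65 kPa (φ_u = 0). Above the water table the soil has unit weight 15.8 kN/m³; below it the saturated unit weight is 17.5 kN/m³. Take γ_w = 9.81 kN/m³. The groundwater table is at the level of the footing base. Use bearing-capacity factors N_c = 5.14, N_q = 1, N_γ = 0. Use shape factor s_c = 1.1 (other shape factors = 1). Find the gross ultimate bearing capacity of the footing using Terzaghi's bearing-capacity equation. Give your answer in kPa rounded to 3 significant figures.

Effective surcharge at the founding depth q = γ·D_f = 15.8 × 1.07 = 16.906 kPa.
q_ult = c·N_c·s_c + q·N_q
     = 65 × 5.14 × 1.1 + 16.906 × 1
     = 367.51 + 16.906 = 384.42 kPa.

q_ult ≈ 384 kPa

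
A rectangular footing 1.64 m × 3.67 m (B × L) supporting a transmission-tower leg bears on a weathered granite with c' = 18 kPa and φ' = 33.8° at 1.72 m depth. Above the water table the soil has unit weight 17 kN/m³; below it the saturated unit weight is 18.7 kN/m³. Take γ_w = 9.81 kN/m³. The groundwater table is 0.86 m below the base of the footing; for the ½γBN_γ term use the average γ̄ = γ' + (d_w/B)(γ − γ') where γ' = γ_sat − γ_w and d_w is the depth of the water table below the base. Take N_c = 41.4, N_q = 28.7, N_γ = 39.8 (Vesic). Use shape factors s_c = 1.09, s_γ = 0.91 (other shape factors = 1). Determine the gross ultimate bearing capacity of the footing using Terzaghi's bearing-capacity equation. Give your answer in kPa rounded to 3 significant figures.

q_ult ≈ 2040 kPa

Effective surcharge at the founding depth q = γ·D_f = 17 × 1.72 = 29.24 kPa.
With d_w = 0.86 m < B, γ̄ = 8.89 + (0.86/1.64) × (17 − 8.89) = 13.143 kN/m³.
q_ult = c·N_c·s_c + q·N_q + 0.5·γ·B·N_γ·s_γ
     = 18 × 41.4 × 1.09 + 29.24 × 28.7 + 0.5 × 13.143 × 1.64 × 39.8 × 0.91
     = 812.27 + 839.19 + 390.33 = 2041.8 kPa.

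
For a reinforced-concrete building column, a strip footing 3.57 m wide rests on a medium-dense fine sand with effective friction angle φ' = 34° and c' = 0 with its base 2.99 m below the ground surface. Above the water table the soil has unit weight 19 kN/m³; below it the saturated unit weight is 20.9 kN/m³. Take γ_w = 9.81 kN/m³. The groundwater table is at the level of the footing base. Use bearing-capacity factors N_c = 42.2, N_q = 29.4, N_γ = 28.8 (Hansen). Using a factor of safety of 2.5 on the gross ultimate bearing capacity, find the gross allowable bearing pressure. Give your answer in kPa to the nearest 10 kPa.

q_all ≈ 900 kPa

q = γ·D_f = 19 × 2.99 = 56.81 kPa.
For the ½γBN_γ term take γ' = 20.9 − 9.81 = 11.09 kN/m³ (soil below base is submerged).
q·N_q = 56.81 × 29.4 = 1670.2 kPa
0.5·γ·B·N_γ = 0.5 × 11.09 × 3.57 × 28.8 = 570.11 kPa
q_ult = 1670.2 + 570.11 = 2240.3 kPa.
q_all = 2240.3 / 2.5 = 896.13 kPa.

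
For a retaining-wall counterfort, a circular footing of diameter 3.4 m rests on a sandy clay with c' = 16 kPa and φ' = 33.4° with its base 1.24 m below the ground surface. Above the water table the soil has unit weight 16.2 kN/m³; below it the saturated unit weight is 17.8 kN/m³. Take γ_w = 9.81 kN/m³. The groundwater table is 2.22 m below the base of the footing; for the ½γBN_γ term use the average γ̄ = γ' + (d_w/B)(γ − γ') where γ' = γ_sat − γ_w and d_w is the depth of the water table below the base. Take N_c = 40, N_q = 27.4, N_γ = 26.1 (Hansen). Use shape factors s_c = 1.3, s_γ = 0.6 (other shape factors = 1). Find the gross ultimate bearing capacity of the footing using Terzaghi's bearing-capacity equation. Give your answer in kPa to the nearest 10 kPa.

q_ult ≈ 1740 kPa

q = γ·D_f = 16.2 × 1.24 = 20.088 kPa.
γ' = 7.99 kN/m³; averaging over the depth B below the base, γ̄ = γ' + (d_w/B)(γ − γ') = 13.351 kN/m³.
c·N_c·s_c = 16 × 40 × 1.3 = 832 kPa
q·N_q = 20.088 × 27.4 = 550.41 kPa
0.5·γ·B·N_γ·s_γ = 0.5 × 13.351 × 3.4 × 26.1 × 0.6 = 355.42 kPa
q_ult = 832 + 550.41 + 355.42 = 1737.8 kPa.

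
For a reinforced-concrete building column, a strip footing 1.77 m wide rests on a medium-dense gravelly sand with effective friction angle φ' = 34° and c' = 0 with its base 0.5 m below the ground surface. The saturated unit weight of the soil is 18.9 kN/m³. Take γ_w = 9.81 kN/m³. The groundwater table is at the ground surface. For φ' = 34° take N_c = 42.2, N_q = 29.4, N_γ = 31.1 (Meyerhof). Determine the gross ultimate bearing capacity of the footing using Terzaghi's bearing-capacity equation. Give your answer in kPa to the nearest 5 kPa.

γ' = 18.9 − 9.81 = 9.09 kN/m³ (submerged throughout). q = 9.09 × 0.5 = 4.545 kPa; the same γ' applies in the ½γBN_γ term.
q·N_q = 4.545 × 29.4 = 133.62 kPa
0.5·γ·B·N_γ = 0.5 × 9.09 × 1.77 × 31.1 = 250.19 kPa
q_ult = 133.62 + 250.19 = 383.81 kPa.

q_ult ≈ 385 kPa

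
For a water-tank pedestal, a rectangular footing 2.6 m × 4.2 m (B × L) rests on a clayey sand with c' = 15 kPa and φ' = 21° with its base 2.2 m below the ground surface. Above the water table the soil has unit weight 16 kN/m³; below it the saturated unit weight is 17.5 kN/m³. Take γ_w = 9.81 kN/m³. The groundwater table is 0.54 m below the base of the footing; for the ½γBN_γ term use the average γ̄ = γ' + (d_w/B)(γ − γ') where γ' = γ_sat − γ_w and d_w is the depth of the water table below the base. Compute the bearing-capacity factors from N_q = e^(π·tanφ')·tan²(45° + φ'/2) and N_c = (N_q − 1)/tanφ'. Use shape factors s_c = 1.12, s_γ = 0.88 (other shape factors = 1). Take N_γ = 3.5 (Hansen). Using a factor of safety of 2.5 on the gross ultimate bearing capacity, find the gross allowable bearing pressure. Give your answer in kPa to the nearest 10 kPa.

N_q = e^(π·tan21°)·tan²(55.5°) = 7.07; N_c = (N_q − 1)/tanφ' = 15.81.
Effective surcharge at the founding depth q = γ·D_f = 16 × 2.2 = 35.2 kPa.
With d_w = 0.54 m < B, γ̄ = 7.69 + (0.54/2.6) × (16 − 7.69) = 9.4159 kN/m³.
q_ult = c·N_c·s_c + q·N_q + 0.5·γ·B·N_γ·s_γ
     = 15 × 15.815 × 1.12 + 35.2 × 7.0708 + 0.5 × 9.4159 × 2.6 × 3.5 × 0.88
     = 265.69 + 248.89 + 37.701 = 552.28 kPa.
q_all = 552.28 / 2.5 = 220.91 kPa.

q_all ≈ 220 kPa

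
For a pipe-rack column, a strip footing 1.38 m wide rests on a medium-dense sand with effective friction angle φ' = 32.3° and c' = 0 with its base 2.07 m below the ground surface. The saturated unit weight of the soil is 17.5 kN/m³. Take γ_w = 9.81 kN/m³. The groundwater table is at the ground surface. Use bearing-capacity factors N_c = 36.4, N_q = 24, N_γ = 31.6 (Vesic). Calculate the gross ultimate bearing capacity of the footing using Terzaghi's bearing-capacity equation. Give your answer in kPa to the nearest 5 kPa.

γ' = 17.5 − 9.81 = 7.69 kN/m³ (submerged throughout). q = 7.69 × 2.07 = 15.918 kPa; the same γ' applies in the ½γBN_γ term.
q·N_q = 15.918 × 24 = 382.04 kPa
0.5·γ·B·N_γ = 0.5 × 7.69 × 1.38 × 31.6 = 167.67 kPa
q_ult = 382.04 + 167.67 = 549.71 kPa.

q_ult ≈ 550 kPa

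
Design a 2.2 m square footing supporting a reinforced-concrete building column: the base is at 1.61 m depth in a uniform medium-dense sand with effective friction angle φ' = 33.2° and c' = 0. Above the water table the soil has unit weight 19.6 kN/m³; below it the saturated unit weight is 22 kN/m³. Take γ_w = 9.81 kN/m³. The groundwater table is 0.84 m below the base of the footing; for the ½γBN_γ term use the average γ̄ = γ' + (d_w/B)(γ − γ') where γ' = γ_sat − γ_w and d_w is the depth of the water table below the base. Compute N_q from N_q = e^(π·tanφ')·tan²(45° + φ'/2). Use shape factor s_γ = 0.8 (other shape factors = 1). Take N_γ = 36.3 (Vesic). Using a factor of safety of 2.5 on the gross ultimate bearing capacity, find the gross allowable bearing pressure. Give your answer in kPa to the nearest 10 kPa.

N_q = e^(π·tan33.2°)·tan²(61.6°) = 26.72.
q = γ·D_f = 19.6 × 1.61 = 31.556 kPa.
γ' = 12.19 kN/m³; averaging over the depth B below the base, γ̄ = γ' + (d_w/B)(γ − γ') = 15.019 kN/m³.
q·N_q = 31.556 × 26.725 = 843.33 kPa
0.5·γ·B·N_γ·s_γ = 0.5 × 15.019 × 2.2 × 36.3 × 0.8 = 479.78 kPa
q_ult = 843.33 + 479.78 = 1323.1 kPa.
q_all = 1323.1 / 2.5 = 529.24 kPa.

q_all ≈ 530 kPa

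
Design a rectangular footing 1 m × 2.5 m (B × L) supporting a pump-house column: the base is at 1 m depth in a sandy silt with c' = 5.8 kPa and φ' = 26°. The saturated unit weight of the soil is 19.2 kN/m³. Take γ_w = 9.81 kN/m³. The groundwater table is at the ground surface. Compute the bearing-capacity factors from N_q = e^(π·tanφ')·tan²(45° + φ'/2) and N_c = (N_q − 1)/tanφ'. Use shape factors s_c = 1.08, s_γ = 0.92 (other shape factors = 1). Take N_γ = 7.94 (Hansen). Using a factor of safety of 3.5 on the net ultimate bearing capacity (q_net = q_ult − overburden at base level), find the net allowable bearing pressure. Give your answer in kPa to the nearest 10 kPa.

q_all(net) ≈ 80 kPa

N_q = e^(π·tan26°)·tan²(58°) = 11.85; N_c = (N_q − 1)/tanφ' = 22.25.
With the water table at the surface the whole profile is submerged: γ' = 19.2 − 9.81 = 9.39 kN/m³, so q = γ'·D_f = 9.39 kPa; the same γ' applies in the ½γBN_γ term.
q_ult = c·N_c·s_c + q·N_q + 0.5·γ·B·N_γ·s_γ
     = 5.8 × 22.254 × 1.08 + 9.39 × 11.854 + 0.5 × 9.39 × 1 × 7.94 × 0.92
     = 139.4 + 111.31 + 34.296 = 285.01 kPa.
q_net = 285.01 − 9.39 = 275.62 kPa.
q_all(net) = 275.62 / 3.5 = 78.748 kPa.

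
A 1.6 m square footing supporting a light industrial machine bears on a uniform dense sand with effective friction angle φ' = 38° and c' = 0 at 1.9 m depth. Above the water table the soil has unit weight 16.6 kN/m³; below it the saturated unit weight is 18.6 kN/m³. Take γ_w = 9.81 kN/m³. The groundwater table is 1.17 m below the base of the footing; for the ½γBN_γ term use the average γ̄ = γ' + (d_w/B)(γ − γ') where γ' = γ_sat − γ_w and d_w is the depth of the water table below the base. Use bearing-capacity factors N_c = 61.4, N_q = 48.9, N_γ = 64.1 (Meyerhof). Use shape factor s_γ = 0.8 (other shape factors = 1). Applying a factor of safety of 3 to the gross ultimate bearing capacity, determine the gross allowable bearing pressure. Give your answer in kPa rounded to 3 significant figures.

Overburden at base level: q = 16.6 × 1.9 = 31.54 kPa.
The water table is 1.17 m below the base (< B = 1.6 m), so the ½γBN_γ term uses γ̄ = γ' + (d_w/B)(γ − γ') = 8.79 + (1.17/1.6)(16.6 − 8.79) = 14.501 kN/m³.
Surcharge term q·N_q = 31.54 × 48.9 = 1542.3 kPa; self-weight term 0.5·γ·B·N_γ·s_γ = 0.5 × 14.501 × 1.6 × 64.1 × 0.8 = 594.89 kPa.
q_ult = 1542.3 + 594.89 = 2137.2 kPa.
q_all = q_ult / FS = 2137.2 / 3 = 712.4 kPa.

q_all ≈ 712 kPa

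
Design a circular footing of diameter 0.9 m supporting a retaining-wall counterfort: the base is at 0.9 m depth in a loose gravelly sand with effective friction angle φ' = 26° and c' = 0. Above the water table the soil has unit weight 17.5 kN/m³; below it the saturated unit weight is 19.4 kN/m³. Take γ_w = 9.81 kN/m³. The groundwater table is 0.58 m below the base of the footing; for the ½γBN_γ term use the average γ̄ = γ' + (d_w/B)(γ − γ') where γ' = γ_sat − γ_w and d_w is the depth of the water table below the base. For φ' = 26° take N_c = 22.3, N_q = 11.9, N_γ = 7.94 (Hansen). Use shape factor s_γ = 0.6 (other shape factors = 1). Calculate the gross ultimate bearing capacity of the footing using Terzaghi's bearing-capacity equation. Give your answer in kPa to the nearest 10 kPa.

q_ult ≈ 220 kPa

Effective surcharge at the founding depth q = γ·D_f = 17.5 × 0.9 = 15.75 kPa.
With d_w = 0.58 m < B, γ̄ = 9.59 + (0.58/0.9) × (17.5 − 9.59) = 14.688 kN/m³.
q_ult = q·N_q + 0.5·γ·B·N_γ·s_γ
     = 15.75 × 11.9 + 0.5 × 14.688 × 0.9 × 7.94 × 0.6
     = 187.43 + 31.487 = 218.91 kPa.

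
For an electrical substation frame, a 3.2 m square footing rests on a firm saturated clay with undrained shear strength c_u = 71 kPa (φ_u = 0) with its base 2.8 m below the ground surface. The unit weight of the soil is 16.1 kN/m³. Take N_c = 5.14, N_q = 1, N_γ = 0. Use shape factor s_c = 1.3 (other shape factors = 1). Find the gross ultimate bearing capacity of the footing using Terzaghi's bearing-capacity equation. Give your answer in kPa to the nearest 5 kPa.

q_ult ≈ 520 kPa

Effective surcharge at the founding depth q = γ·D_f = 16.1 × 2.8 = 45.08 kPa.
q_ult = c·N_c·s_c + q·N_q
     = 71 × 5.14 × 1.3 + 45.08 × 1
     = 474.42 + 45.08 = 519.5 kPa.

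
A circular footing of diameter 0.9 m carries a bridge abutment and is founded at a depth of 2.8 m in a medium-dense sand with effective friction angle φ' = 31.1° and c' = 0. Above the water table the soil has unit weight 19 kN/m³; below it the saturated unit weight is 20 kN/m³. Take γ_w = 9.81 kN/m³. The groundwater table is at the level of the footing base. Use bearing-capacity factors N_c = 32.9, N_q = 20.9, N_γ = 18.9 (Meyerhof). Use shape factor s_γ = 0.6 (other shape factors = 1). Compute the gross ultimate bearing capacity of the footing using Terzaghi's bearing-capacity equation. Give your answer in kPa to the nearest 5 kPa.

q_ult ≈ 1165 kPa

Overburden at base level: q = 19 × 2.8 = 53.2 kPa.
Below the base the soil is submerged, so the ½γBN_γ term uses γ' = 20 − 9.81 = 10.19 kN/m³.
Surcharge term q·N_q = 53.2 × 20.9 = 1111.9 kPa; self-weight term 0.5·γ·B·N_γ·s_γ = 0.5 × 10.19 × 0.9 × 18.9 × 0.6 = 52 kPa.
q_ult = 1111.9 + 52 = 1163.9 kPa.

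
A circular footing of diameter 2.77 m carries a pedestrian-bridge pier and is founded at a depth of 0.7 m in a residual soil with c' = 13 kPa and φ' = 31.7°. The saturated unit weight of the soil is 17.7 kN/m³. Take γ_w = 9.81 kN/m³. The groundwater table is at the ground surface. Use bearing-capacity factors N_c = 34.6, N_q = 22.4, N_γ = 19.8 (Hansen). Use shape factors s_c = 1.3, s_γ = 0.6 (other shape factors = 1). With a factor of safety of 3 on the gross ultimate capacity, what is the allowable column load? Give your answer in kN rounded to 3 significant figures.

γ' = 17.7 − 9.81 = 7.89 kN/m³ (submerged throughout). q = 7.89 × 0.7 = 5.523 kPa; the same γ' applies in the ½γBN_γ term.
c·N_c·s_c = 13 × 34.6 × 1.3 = 584.74 kPa
q·N_q = 5.523 × 22.4 = 123.72 kPa
0.5·γ·B·N_γ·s_γ = 0.5 × 7.89 × 2.77 × 19.8 × 0.6 = 129.82 kPa
q_ult = 584.74 + 123.72 + 129.82 = 838.28 kPa.
Gross allowable pressure q_all = 838.28 / 3 = 279.43 kPa.
Footing area = 6.0263 m², so allowable column load = 279.43 × 6.0263 = 1683.9 kN.

P_all ≈ 1680 kN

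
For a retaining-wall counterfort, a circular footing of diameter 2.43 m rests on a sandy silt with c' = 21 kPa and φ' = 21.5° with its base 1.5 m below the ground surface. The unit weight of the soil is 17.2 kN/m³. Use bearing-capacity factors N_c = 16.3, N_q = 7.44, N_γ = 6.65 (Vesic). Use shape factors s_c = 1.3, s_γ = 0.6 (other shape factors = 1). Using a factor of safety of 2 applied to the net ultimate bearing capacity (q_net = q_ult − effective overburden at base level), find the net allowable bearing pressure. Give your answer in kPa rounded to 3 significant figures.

q = γ·D_f = 17.2 × 1.5 = 25.8 kPa.
c·N_c·s_c = 21 × 16.3 × 1.3 = 444.99 kPa
q·N_q = 25.8 × 7.44 = 191.95 kPa
0.5·γ·B·N_γ·s_γ = 0.5 × 17.2 × 2.43 × 6.65 × 0.6 = 83.383 kPa
q_ult = 444.99 + 191.95 + 83.383 = 720.33 kPa.
Net ultimate: q_net = 720.33 − 25.8 = 694.53 kPa.
q_all(net) = 694.53 / 2 = 347.26 kPa.

q_all(net) ≈ 347 kPa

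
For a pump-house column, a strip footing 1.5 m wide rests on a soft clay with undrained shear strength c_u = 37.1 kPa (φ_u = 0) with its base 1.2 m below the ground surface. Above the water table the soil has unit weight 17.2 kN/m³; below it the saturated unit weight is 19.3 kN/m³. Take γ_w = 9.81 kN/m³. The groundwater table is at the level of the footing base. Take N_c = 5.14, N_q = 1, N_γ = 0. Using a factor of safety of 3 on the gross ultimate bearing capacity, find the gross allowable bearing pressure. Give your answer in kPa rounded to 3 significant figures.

q_all ≈ 70.4 kPa

q = γ·D_f = 17.2 × 1.2 = 20.64 kPa.
c·N_c = 37.1 × 5.14 = 190.69 kPa
q·N_q = 20.64 × 1 = 20.64 kPa
q_ult = 190.69 + 20.64 = 211.33 kPa.
q_all = 211.33 / 3 = 70.445 kPa.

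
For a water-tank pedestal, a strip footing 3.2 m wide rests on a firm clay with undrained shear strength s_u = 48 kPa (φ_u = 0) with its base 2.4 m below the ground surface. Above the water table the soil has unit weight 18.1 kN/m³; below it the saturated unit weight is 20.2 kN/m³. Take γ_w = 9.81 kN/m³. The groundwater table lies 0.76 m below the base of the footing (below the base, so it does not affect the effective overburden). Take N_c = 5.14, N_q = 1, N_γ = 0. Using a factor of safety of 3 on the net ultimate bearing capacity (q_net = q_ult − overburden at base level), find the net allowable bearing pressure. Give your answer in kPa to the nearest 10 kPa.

Effective surcharge at the founding depth q = γ·D_f = 18.1 × 2.4 = 43.44 kPa.
q_ult = c·N_c + q·N_q
     = 48 × 5.14 + 43.44 × 1
     = 246.72 + 43.44 = 290.16 kPa.
q_net = 290.16 − 43.44 = 246.72 kPa.
q_all(net) = 246.72 / 3 = 82.24 kPa.

q_all(net) ≈ 80 kPa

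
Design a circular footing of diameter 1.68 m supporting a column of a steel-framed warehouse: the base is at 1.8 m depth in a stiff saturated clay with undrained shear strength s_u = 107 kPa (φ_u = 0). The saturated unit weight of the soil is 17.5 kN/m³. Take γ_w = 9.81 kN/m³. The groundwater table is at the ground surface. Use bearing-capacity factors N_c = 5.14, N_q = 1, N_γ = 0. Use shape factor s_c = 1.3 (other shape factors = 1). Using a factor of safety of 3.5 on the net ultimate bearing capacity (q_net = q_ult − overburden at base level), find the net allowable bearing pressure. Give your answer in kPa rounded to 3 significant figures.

q_all(net) ≈ 204 kPa

γ' = 17.5 − 9.81 = 7.69 kN/m³ (submerged throughout). q = 7.69 × 1.8 = 13.842 kPa.
c·N_c·s_c = 107 × 5.14 × 1.3 = 714.97 kPa
q·N_q = 13.842 × 1 = 13.842 kPa
q_ult = 714.97 + 13.842 = 728.82 kPa.
q_net = 728.82 − 13.842 = 714.97 kPa.
q_all(net) = 714.97 / 3.5 = 204.28 kPa.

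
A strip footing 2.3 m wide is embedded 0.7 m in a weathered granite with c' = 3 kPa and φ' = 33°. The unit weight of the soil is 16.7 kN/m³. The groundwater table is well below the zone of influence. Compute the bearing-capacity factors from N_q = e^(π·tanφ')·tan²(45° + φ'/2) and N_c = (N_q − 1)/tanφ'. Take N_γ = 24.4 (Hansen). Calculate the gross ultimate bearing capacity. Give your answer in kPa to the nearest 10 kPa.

tan33° = 0.6494, so N_q = e^(π×0.6494)·tan²(61.5°) = 7.692 × 3.392 = 26.09.
N_c = (26.09 − 1)/tan33° = 38.64.
Overburden at base level: q = 16.7 × 0.7 = 11.69 kPa.
Cohesion term c·N_c = 3 × 38.638 = 115.91 kPa; surcharge term q·N_q = 11.69 × 26.092 = 305.02 kPa; self-weight term 0.5·γ·B·N_γ = 0.5 × 16.7 × 2.3 × 24.4 = 468.6 kPa.
q_ult = 115.91 + 305.02 + 468.6 = 889.53 kPa.

q_ult ≈ 890 kPa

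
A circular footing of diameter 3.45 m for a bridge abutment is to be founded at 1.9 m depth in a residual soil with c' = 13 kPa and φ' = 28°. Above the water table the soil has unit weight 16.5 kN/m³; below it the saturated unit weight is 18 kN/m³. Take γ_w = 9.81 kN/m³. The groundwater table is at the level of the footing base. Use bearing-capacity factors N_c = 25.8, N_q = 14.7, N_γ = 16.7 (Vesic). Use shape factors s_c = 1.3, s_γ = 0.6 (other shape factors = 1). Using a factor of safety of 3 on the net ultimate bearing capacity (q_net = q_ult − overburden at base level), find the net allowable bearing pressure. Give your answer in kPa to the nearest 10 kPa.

Effective surcharge at the founding depth q = γ·D_f = 16.5 × 1.9 = 31.35 kPa.
The water table coincides with the base, so in the self-weight term γ → γ' = 8.19 kN/m³.
q_ult = c·N_c·s_c + q·N_q + 0.5·γ·B·N_γ·s_γ
     = 13 × 25.8 × 1.3 + 31.35 × 14.7 + 0.5 × 8.19 × 3.45 × 16.7 × 0.6
     = 436.02 + 460.84 + 141.56 = 1038.4 kPa.
q_net = 1038.4 − 31.35 = 1007.1 kPa.
q_all(net) = 1007.1 / 3 = 335.69 kPa.

q_all(net) ≈ 340 kPa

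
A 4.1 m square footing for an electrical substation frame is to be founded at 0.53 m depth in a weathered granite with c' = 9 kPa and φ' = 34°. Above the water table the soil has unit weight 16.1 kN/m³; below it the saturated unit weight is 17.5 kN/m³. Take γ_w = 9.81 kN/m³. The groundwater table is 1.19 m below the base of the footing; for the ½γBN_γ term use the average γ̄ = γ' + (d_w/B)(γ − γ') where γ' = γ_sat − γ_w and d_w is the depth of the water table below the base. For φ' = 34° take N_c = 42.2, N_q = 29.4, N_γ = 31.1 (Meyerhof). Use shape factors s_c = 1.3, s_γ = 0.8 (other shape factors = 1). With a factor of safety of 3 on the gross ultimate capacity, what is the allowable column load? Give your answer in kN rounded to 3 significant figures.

P_all ≈ 7070 kN

Overburden at base level: q = 16.1 × 0.53 = 8.533 kPa.
The water table is 1.19 m below the base (< B = 4.1 m), so the ½γBN_γ term uses γ̄ = γ' + (d_w/B)(γ − γ') = 7.69 + (1.19/4.1)(16.1 − 7.69) = 10.131 kN/m³.
Cohesion term c·N_c·s_c = 9 × 42.2 × 1.3 = 493.74 kPa; surcharge term q·N_q = 8.533 × 29.4 = 250.87 kPa; self-weight term 0.5·γ·B·N_γ·s_γ = 0.5 × 10.131 × 4.1 × 31.1 × 0.8 = 516.72 kPa.
q_ult = 493.74 + 250.87 + 516.72 = 1261.3 kPa.
Gross allowable pressure q_all = 1261.3 / 3 = 420.44 kPa.
Footing area = 16.81 m², so allowable column load = 420.44 × 16.81 = 7067.6 kN.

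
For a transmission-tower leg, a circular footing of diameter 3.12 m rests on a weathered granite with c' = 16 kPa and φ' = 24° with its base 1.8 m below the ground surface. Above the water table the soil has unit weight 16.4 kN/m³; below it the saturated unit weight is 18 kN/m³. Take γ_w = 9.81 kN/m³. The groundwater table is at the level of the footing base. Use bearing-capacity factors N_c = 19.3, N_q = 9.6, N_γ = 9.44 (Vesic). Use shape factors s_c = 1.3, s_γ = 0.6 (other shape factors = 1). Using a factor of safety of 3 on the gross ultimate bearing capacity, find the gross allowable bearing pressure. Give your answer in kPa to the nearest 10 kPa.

q = γ·D_f = 16.4 × 1.8 = 29.52 kPa.
For the ½γBN_γ term take γ' = 18 − 9.81 = 8.19 kN/m³ (soil below base is submerged).
c·N_c·s_c = 16 × 19.3 × 1.3 = 401.44 kPa
q·N_q = 29.52 × 9.6 = 283.39 kPa
0.5·γ·B·N_γ·s_γ = 0.5 × 8.19 × 3.12 × 9.44 × 0.6 = 72.366 kPa
q_ult = 401.44 + 283.39 + 72.366 = 757.2 kPa.
q_all = 757.2 / 3 = 252.4 kPa.

q_all ≈ 250 kPa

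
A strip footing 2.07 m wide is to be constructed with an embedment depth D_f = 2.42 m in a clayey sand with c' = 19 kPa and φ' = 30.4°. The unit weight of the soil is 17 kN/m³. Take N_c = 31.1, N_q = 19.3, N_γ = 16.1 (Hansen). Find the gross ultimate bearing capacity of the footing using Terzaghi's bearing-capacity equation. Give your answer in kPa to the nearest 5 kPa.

q_ult ≈ 1670 kPa

Overburden at base level: q = 17 × 2.42 = 41.14 kPa.
Cohesion term c·N_c = 19 × 31.1 = 590.9 kPa; surcharge term q·N_q = 41.14 × 19.3 = 794 kPa; self-weight term 0.5·γ·B·N_γ = 0.5 × 17 × 2.07 × 16.1 = 283.28 kPa.
q_ult = 590.9 + 794 + 283.28 = 1668.2 kPa.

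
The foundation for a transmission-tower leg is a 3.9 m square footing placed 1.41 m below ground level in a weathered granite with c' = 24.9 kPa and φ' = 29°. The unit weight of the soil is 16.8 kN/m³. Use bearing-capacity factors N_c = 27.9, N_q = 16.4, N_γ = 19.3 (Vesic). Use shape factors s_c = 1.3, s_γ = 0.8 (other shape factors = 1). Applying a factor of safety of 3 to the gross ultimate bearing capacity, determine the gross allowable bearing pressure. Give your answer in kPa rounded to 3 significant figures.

Effective surcharge at the founding depth q = γ·D_f = 16.8 × 1.41 = 23.688 kPa.
q_ult = c·N_c·s_c + q·N_q + 0.5·γ·B·N_γ·s_γ
     = 24.9 × 27.9 × 1.3 + 23.688 × 16.4 + 0.5 × 16.8 × 3.9 × 19.3 × 0.8
     = 903.12 + 388.48 + 505.81 = 1797.4 kPa.
q_all = q_ult / FS = 1797.4 / 3 = 599.14 kPa.

q_all ≈ 599 kPa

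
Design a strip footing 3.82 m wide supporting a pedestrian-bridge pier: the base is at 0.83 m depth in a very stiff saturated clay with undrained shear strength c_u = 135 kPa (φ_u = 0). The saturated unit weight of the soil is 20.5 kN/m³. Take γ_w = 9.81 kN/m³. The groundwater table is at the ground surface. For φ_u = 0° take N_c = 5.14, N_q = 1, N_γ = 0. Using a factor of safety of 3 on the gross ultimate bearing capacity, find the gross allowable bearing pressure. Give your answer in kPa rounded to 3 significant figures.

Water table at ground surface, so effective unit weight γ' = 20.5 − 9.81 = 10.69 kN/m³ is used throughout; overburden q = 10.69 × 0.83 = 8.8727 kPa.
Cohesion term c·N_c = 135 × 5.14 = 693.9 kPa; surcharge term q·N_q = 8.8727 × 1 = 8.8727 kPa.
q_ult = 693.9 + 8.8727 = 702.77 kPa.
q_all = 702.77 / 3 = 234.26 kPa.

q_all ≈ 234 kPa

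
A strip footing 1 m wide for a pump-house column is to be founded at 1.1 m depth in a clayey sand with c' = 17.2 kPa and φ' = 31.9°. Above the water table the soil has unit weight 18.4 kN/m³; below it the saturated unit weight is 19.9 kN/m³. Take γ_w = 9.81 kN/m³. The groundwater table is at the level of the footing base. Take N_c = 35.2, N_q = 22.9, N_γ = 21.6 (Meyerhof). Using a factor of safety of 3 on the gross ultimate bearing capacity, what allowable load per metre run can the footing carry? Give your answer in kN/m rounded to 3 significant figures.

Overburden at base level: q = 18.4 × 1.1 = 20.24 kPa.
Below the base the soil is submerged, so the ½γBN_γ term uses γ' = 19.9 − 9.81 = 10.09 kN/m³.
Cohesion term c·N_c = 17.2 × 35.2 = 605.44 kPa; surcharge term q·N_q = 20.24 × 22.9 = 463.5 kPa; self-weight term 0.5·γ·B·N_γ = 0.5 × 10.09 × 1 × 21.6 = 108.97 kPa.
q_ult = 605.44 + 463.5 + 108.97 = 1177.9 kPa.
Gross allowable pressure q_all = 1177.9 / 3 = 392.64 kPa.
Allowable wall load = q_all × B = 392.64 × 1 = 392.64 kN per metre run.

≈ 393 kN/m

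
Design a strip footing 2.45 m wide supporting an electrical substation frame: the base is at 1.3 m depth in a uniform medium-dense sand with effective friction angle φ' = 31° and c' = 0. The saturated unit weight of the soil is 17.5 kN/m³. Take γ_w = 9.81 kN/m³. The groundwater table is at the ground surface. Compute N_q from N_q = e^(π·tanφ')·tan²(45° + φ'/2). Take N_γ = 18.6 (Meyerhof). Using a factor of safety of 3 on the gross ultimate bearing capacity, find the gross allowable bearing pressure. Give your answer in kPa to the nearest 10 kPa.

N_q = e^(π·tan31°)·tan²(60.5°) = 20.63.
γ' = 17.5 − 9.81 = 7.69 kN/m³ (submerged throughout). q = 7.69 × 1.3 = 9.997 kPa; the same γ' applies in the ½γBN_γ term.
q·N_q = 9.997 × 20.631 = 206.25 kPa
0.5·γ·B·N_γ = 0.5 × 7.69 × 2.45 × 18.6 = 175.22 kPa
q_ult = 206.25 + 175.22 = 381.46 kPa.
q_all = 381.46 / 3 = 127.15 kPa.

q_all ≈ 130 kPa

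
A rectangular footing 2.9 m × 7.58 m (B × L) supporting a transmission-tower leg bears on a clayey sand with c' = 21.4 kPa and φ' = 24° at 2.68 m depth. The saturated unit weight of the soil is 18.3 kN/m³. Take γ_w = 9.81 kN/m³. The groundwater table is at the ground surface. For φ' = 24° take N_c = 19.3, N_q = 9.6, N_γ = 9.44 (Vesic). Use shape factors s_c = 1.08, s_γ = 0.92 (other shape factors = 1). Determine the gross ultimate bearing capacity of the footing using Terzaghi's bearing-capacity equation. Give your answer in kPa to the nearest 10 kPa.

q_ult ≈ 770 kPa

Water table at ground surface, so effective unit weight γ' = 18.3 − 9.81 = 8.49 kN/m³ is used throughout; overburden q = 8.49 × 2.68 = 22.753 kPa; the same γ' applies in the ½γBN_γ term.
Cohesion term c·N_c·s_c = 21.4 × 19.3 × 1.08 = 446.06 kPa; surcharge term q·N_q = 22.753 × 9.6 = 218.43 kPa; self-weight term 0.5·γ·B·N_γ·s_γ = 0.5 × 8.49 × 2.9 × 9.44 × 0.92 = 106.91 kPa.
q_ult = 446.06 + 218.43 + 106.91 = 771.41 kPa.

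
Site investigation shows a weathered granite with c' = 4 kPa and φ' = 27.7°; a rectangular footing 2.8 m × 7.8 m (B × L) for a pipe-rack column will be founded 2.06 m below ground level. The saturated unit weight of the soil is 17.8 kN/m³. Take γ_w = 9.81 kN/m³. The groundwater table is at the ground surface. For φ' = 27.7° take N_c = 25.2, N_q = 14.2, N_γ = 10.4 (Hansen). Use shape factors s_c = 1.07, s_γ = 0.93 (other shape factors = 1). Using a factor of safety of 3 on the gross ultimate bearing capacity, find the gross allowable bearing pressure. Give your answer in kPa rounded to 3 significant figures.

q_all ≈ 150 kPa

With the water table at the surface the whole profile is submerged: γ' = 17.8 − 9.81 = 7.99 kN/m³, so q = γ'·D_f = 16.459 kPa; the same γ' applies in the ½γBN_γ term.
q_ult = c·N_c·s_c + q·N_q + 0.5·γ·B·N_γ·s_γ
     = 4 × 25.2 × 1.07 + 16.459 × 14.2 + 0.5 × 7.99 × 2.8 × 10.4 × 0.93
     = 107.86 + 233.72 + 108.19 = 449.77 kPa.
q_all = 449.77 / 3 = 149.92 kPa.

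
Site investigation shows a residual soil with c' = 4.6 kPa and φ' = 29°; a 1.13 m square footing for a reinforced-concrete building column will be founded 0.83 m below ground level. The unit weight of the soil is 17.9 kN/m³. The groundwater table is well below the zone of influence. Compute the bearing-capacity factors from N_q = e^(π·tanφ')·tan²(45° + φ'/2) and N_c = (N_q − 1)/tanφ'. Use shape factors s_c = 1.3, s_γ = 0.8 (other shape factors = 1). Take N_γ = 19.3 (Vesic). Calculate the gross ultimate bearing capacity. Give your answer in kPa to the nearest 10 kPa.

q_ult ≈ 570 kPa

tan29° = 0.5543, so N_q = e^(π×0.5543)·tan²(59.5°) = 5.705 × 2.882 = 16.44.
N_c = (16.44 − 1)/tan29° = 27.86.
Effective surcharge at the founding depth q = γ·D_f = 17.9 × 0.83 = 14.857 kPa.
q_ult = c·N_c·s_c + q·N_q + 0.5·γ·B·N_γ·s_γ
     = 4.6 × 27.86 × 1.3 + 14.857 × 16.443 + 0.5 × 17.9 × 1.13 × 19.3 × 0.8
     = 166.61 + 244.3 + 156.15 = 567.06 kPa.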